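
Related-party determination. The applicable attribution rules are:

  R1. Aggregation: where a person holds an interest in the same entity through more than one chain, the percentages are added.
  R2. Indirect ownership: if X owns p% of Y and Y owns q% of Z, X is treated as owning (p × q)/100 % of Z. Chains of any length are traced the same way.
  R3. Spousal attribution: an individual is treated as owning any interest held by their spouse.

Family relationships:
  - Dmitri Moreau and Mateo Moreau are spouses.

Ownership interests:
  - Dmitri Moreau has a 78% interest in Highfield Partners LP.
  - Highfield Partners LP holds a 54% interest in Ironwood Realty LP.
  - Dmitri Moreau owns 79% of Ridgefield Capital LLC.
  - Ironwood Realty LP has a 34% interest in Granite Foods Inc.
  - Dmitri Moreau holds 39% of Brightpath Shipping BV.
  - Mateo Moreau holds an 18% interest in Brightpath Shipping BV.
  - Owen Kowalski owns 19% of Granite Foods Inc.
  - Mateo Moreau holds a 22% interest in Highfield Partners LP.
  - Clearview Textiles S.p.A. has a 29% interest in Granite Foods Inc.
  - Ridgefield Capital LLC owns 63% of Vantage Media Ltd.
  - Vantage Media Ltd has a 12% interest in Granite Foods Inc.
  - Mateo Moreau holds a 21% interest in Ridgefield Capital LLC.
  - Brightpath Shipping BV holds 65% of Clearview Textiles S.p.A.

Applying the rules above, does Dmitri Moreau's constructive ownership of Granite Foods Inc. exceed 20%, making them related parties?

By spousal attribution (R3), Dmitri Moreau is treated as also owning Mateo Moreau's interest in Ridgefield Capital LLC, giving 79% + 21% = 100%.
By spousal attribution (R3), Dmitri Moreau is treated as also owning Mateo Moreau's interest in Highfield Partners LP, giving 78% + 22% = 100%.
By spousal attribution (R3), Dmitri Moreau is treated as also owning Mateo Moreau's interest in Brightpath Shipping BV, giving 39% + 18% = 57%.
Chain via Ridgefield Capital LLC → Vantage Media Ltd (R2): 100% × 63% × 12% = 7.56% of Granite Foods Inc.
Chain via Highfield Partners LP → Ironwood Realty LP (R2): 100% × 54% × 34% = 18.36% of Granite Foods Inc.
Chain via Brightpath Shipping BV → Clearview Textiles S.p.A. (R2): 57% × 65% × 29% = 10.7445% of Granite Foods Inc.
Aggregating (R1): 7.56% + 18.36% + 10.7445% = 36.6645%.
36.6645% exceeds the 20% threshold, so Dmitri is a related party to Granite Foods Inc.

Yes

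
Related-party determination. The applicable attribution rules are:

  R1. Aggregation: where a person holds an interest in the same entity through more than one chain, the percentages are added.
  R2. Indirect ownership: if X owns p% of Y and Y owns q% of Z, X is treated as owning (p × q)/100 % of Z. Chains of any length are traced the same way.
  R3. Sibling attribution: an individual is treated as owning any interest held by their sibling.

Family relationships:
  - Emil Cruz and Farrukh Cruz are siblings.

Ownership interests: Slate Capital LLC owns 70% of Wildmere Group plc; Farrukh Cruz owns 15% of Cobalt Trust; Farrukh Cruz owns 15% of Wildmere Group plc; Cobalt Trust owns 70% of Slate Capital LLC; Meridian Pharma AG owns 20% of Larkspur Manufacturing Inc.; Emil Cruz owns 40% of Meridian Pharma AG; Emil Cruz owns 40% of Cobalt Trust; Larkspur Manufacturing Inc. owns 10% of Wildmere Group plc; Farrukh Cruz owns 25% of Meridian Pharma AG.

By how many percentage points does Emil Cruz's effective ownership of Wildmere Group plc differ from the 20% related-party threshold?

23.25

By sibling attribution (R3), Emil Cruz is treated as also owning Farrukh Cruz's interest in Meridian Pharma AG, giving 40% + 25% = 65%.
By sibling attribution (R3), Emil Cruz is treated as also owning Farrukh Cruz's interest in Cobalt Trust, giving 40% + 15% = 55%.
By sibling attribution (R3), Emil Cruz is treated as owning Farrukh Cruz's 15% interest in Wildmere Group plc.
Chain via Meridian Pharma AG → Larkspur Manufacturing Inc. (R2): 65% × 20% × 10% = 1.3% of Wildmere Group plc.
Chain via Cobalt Trust → Slate Capital LLC (R2): 55% × 70% × 70% = 26.95% of Wildmere Group plc.
Direct interest in Wildmere Group plc: 15%.
Aggregating (R1): 1.3% + 26.95% + 15% = 43.25%.
43.25% exceeds the 20% threshold by 23.25 percentage points.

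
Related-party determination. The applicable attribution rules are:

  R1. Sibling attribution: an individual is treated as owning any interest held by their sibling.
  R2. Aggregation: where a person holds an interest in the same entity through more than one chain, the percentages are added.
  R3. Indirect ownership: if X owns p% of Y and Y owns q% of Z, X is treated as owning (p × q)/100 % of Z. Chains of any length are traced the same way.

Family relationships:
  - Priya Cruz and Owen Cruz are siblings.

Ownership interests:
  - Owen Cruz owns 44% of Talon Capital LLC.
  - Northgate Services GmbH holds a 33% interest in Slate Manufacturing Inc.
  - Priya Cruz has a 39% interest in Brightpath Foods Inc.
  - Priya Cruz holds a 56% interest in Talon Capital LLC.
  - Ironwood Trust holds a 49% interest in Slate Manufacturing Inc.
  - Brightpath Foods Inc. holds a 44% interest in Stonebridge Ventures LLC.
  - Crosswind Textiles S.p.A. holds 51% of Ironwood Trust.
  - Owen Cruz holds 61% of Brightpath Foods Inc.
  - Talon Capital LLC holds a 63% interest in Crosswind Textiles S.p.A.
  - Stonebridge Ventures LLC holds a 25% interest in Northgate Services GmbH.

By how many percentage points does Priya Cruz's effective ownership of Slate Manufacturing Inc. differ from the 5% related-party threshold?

14.3737

By sibling attribution (R1), Priya Cruz is treated as also owning Owen Cruz's interest in Talon Capital LLC, giving 56% + 44% = 100%.
By sibling attribution (R1), Priya Cruz is treated as also owning Owen Cruz's interest in Brightpath Foods Inc, giving 39% + 61% = 100%.
Chain via Talon Capital LLC → Crosswind Textiles S.p.A. → Ironwood Trust (R3): 100% × 63% × 51% × 49% = 15.7437% of Slate Manufacturing Inc.
Chain via Brightpath Foods Inc. → Stonebridge Ventures LLC → Northgate Services GmbH (R3): 100% × 44% × 25% × 33% = 3.63% of Slate Manufacturing Inc.
Aggregating (R2): 15.7437% + 3.63% = 19.3737%.
19.3737% exceeds the 5% threshold by 14.3737 percentage points.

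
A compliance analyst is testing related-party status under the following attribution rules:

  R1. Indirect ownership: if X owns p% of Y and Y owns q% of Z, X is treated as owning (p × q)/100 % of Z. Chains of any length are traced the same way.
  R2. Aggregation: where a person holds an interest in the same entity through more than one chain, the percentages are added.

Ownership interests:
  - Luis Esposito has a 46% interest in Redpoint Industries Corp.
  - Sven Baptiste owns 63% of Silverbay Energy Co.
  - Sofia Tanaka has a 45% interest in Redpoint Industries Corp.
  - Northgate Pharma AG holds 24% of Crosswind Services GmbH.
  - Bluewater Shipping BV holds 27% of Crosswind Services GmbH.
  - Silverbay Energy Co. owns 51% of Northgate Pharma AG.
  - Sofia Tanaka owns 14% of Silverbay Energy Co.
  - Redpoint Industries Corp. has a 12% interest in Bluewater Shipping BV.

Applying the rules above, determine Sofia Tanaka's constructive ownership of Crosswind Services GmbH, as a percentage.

Chain via Silverbay Energy Co. → Northgate Pharma AG (R1): 14% × 51% × 24% = 1.7136% of Crosswind Services GmbH.
Chain via Redpoint Industries Corp. → Bluewater Shipping BV (R1): 45% × 12% × 27% = 1.458% of Crosswind Services GmbH.
Aggregating (R2): 1.7136% + 1.458% = 3.1716%.

3.1716%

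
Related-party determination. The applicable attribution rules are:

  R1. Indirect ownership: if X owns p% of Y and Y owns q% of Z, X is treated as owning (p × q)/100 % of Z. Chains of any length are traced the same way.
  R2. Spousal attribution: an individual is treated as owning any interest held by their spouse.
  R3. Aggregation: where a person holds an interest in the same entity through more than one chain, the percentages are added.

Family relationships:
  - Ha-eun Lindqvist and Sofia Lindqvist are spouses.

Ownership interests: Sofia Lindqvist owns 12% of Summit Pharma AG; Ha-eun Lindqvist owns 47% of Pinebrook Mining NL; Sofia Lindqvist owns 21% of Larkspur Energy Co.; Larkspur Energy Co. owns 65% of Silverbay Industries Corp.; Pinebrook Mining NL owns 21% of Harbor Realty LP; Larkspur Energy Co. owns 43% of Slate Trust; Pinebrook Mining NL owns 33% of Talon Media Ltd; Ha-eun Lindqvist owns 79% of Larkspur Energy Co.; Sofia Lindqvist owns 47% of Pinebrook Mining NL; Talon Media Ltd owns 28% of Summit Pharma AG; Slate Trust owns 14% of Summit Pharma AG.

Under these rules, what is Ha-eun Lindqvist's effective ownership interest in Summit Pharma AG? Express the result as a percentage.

26.7056%

By spousal attribution (R2), Ha-eun Lindqvist is treated as also owning Sofia Lindqvist's interest in Larkspur Energy Co, giving 79% + 21% = 100%.
By spousal attribution (R2), Ha-eun Lindqvist is treated as also owning Sofia Lindqvist's interest in Pinebrook Mining NL, giving 47% + 47% = 94%.
By spousal attribution (R2), Ha-eun Lindqvist is treated as owning Sofia Lindqvist's 12% interest in Summit Pharma AG.
Chain via Larkspur Energy Co. → Slate Trust (R1): 100% × 43% × 14% = 6.02% of Summit Pharma AG.
Chain via Pinebrook Mining NL → Talon Media Ltd (R1): 94% × 33% × 28% = 8.6856% of Summit Pharma AG.
Direct interest in Summit Pharma AG: 12%.
Aggregating (R3): 6.02% + 8.6856% + 12% = 26.7056%.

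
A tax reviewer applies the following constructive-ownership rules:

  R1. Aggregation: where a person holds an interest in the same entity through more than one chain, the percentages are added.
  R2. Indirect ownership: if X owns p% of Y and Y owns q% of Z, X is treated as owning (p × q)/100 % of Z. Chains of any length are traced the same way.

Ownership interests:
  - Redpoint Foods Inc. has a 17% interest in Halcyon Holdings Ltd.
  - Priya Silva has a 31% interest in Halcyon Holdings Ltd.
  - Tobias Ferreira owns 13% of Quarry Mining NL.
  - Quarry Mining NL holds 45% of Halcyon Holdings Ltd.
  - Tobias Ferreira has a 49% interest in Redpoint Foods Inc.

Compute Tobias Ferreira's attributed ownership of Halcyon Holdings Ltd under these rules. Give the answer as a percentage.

Chain via Quarry Mining NL (R2): 13% × 45% = 5.85% of Halcyon Holdings Ltd.
Chain via Redpoint Foods Inc. (R2): 49% × 17% = 8.33% of Halcyon Holdings Ltd.
Aggregating (R1): 5.85% + 8.33% = 14.18%.

14.18%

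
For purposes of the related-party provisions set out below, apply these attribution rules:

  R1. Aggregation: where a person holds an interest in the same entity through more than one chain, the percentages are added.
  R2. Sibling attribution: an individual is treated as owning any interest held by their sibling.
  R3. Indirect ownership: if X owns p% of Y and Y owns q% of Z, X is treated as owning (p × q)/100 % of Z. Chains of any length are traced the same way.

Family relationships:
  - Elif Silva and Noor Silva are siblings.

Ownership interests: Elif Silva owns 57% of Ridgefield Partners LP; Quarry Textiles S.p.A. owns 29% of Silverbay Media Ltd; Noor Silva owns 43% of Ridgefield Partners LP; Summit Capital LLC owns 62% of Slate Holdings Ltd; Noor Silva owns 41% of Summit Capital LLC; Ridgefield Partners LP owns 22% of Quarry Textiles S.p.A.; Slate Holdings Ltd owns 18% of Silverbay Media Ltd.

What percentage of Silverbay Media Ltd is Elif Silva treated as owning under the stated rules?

10.9556%

By sibling attribution (R2), Elif Silva is treated as also owning Noor Silva's interest in Ridgefield Partners LP, giving 57% + 43% = 100%.
By sibling attribution (R2), Elif Silva is treated as owning Noor Silva's 41% interest in Summit Capital LLC.
Chain via Ridgefield Partners LP → Quarry Textiles S.p.A. (R3): 100% × 22% × 29% = 6.38% of Silverbay Media Ltd.
Chain via Summit Capital LLC → Slate Holdings Ltd (R3): 41% × 62% × 18% = 4.5756% of Silverbay Media Ltd.
Aggregating (R1): 6.38% + 4.5756% = 10.9556%.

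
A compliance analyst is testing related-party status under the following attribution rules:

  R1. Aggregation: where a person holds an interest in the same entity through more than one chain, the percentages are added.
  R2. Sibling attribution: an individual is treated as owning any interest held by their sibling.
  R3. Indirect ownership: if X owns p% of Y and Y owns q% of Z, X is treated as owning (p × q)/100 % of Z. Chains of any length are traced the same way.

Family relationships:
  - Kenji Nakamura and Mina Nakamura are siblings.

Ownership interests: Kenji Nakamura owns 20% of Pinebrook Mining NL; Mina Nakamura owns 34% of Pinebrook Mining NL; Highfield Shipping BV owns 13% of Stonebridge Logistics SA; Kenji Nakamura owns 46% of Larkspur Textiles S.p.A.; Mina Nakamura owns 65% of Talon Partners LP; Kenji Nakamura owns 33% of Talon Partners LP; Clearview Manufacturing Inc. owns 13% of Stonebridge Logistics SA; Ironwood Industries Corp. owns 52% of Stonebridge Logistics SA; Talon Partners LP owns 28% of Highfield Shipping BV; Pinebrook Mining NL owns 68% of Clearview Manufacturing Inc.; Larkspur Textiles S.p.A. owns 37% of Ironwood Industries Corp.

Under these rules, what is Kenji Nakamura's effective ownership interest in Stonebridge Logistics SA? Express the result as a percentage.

17.1912%

By sibling attribution (R2), Kenji Nakamura is treated as also owning Mina Nakamura's interest in Talon Partners LP, giving 33% + 65% = 98%.
By sibling attribution (R2), Kenji Nakamura is treated as also owning Mina Nakamura's interest in Pinebrook Mining NL, giving 20% + 34% = 54%.
Chain via Talon Partners LP → Highfield Shipping BV (R3): 98% × 28% × 13% = 3.5672% of Stonebridge Logistics SA.
Chain via Pinebrook Mining NL → Clearview Manufacturing Inc. (R3): 54% × 68% × 13% = 4.7736% of Stonebridge Logistics SA.
Chain via Larkspur Textiles S.p.A. → Ironwood Industries Corp. (R3): 46% × 37% × 52% = 8.8504% of Stonebridge Logistics SA.
Aggregating (R1): 3.5672% + 4.7736% + 8.8504% = 17.1912%.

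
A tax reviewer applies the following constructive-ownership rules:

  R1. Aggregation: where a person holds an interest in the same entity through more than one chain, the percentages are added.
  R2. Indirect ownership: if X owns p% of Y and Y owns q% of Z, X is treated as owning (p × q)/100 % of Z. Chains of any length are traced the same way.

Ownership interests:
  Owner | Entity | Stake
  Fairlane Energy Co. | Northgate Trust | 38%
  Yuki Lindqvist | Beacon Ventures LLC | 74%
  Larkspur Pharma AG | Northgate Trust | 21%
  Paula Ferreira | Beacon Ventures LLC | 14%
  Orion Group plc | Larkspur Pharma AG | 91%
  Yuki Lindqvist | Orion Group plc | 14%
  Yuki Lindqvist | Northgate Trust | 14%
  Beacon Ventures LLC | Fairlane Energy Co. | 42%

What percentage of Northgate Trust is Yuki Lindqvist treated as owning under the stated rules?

28.4858%

Chain via Orion Group plc → Larkspur Pharma AG (R2): 14% × 91% × 21% = 2.6754% of Northgate Trust.
Chain via Beacon Ventures LLC → Fairlane Energy Co. (R2): 74% × 42% × 38% = 11.8104% of Northgate Trust.
Direct interest in Northgate Trust: 14%.
Aggregating (R1): 2.6754% + 11.8104% + 14% = 28.4858%.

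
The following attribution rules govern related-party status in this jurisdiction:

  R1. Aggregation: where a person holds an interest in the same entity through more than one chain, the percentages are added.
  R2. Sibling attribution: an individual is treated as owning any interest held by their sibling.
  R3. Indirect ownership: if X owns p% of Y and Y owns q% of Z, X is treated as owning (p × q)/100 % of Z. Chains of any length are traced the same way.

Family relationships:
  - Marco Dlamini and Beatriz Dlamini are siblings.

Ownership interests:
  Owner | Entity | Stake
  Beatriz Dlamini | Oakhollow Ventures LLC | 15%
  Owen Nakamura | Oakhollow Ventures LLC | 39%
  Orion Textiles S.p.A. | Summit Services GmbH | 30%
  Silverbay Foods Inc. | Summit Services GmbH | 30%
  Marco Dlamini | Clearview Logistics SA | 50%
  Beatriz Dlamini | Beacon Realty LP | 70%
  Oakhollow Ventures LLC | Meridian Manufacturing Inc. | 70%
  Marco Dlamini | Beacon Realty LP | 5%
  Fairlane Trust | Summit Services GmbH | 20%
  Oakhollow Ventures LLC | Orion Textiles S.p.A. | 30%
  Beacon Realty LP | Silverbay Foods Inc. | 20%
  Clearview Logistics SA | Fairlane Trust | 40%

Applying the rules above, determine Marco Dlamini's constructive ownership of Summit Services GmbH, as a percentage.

9.85%

By sibling attribution (R2), Marco Dlamini is treated as also owning Beatriz Dlamini's interest in Beacon Realty LP, giving 5% + 70% = 75%.
By sibling attribution (R2), Marco Dlamini is treated as owning Beatriz Dlamini's 15% interest in Oakhollow Ventures LLC.
Chain via Clearview Logistics SA → Fairlane Trust (R3): 50% × 40% × 20% = 4% of Summit Services GmbH.
Chain via Beacon Realty LP → Silverbay Foods Inc. (R3): 75% × 20% × 30% = 4.5% of Summit Services GmbH.
Chain via Oakhollow Ventures LLC → Orion Textiles S.p.A. (R3): 15% × 30% × 30% = 1.35% of Summit Services GmbH.
Aggregating (R1): 4% + 4.5% + 1.35% = 9.85%.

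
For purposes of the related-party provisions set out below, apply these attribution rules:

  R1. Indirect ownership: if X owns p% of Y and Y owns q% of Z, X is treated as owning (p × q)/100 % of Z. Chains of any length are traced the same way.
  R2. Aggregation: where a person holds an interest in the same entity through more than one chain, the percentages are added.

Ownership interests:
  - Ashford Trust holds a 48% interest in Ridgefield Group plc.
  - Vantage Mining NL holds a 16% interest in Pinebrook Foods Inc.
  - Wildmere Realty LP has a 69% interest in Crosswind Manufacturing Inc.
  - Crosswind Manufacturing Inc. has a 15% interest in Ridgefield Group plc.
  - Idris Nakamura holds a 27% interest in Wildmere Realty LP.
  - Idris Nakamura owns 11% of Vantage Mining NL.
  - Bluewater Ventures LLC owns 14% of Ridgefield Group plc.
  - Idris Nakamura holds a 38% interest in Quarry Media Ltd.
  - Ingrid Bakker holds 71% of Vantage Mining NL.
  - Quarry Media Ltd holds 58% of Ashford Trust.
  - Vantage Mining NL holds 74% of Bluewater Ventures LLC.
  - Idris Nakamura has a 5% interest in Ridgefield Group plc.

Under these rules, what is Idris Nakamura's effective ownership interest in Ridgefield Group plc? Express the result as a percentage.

19.5133%

Chain via Wildmere Realty LP → Crosswind Manufacturing Inc. (R1): 27% × 69% × 15% = 2.7945% of Ridgefield Group plc.
Chain via Vantage Mining NL → Bluewater Ventures LLC (R1): 11% × 74% × 14% = 1.1396% of Ridgefield Group plc.
Chain via Quarry Media Ltd → Ashford Trust (R1): 38% × 58% × 48% = 10.5792% of Ridgefield Group plc.
Direct interest in Ridgefield Group plc: 5%.
Aggregating (R2): 2.7945% + 1.1396% + 10.5792% + 5% = 19.5133%.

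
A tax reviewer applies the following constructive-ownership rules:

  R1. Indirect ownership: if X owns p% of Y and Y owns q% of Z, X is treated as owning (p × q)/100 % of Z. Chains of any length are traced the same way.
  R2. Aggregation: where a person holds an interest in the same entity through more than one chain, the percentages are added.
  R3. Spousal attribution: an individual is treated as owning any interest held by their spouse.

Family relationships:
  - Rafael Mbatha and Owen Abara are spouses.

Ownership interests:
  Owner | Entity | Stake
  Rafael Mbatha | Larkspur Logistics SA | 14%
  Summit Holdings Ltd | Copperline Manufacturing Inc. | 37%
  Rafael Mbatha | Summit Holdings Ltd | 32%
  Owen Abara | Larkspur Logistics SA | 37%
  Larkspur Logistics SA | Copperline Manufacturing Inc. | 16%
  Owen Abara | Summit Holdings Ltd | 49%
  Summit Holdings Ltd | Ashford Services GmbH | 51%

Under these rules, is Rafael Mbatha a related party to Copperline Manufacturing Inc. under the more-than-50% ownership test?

By spousal attribution (R3), Rafael Mbatha is treated as also owning Owen Abara's interest in Larkspur Logistics SA, giving 14% + 37% = 51%.
By spousal attribution (R3), Rafael Mbatha is treated as also owning Owen Abara's interest in Summit Holdings Ltd, giving 32% + 49% = 81%.
Chain via Larkspur Logistics SA (R1): 51% × 16% = 8.16% of Copperline Manufacturing Inc.
Chain via Summit Holdings Ltd (R1): 81% × 37% = 29.97% of Copperline Manufacturing Inc.
Aggregating (R2): 8.16% + 29.97% = 38.13%.
38.13% does not exceed the 50% threshold, so Rafael is not a related party to Copperline Manufacturing Inc.

No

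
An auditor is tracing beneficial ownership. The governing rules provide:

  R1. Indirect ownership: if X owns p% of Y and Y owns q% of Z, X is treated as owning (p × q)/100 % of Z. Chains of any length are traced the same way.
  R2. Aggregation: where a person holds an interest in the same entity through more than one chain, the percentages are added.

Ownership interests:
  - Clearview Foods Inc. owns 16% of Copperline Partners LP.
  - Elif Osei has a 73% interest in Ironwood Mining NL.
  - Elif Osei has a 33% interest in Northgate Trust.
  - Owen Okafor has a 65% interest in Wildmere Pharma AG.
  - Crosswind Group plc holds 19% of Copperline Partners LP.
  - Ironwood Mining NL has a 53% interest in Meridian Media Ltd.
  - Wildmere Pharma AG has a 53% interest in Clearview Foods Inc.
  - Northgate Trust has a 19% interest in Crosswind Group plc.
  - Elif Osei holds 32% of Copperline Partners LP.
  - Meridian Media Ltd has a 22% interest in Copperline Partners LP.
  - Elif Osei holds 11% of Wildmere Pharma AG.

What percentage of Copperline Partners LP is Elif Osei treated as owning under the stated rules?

Chain via Ironwood Mining NL → Meridian Media Ltd (R1): 73% × 53% × 22% = 8.5118% of Copperline Partners LP.
Chain via Northgate Trust → Crosswind Group plc (R1): 33% × 19% × 19% = 1.1913% of Copperline Partners LP.
Chain via Wildmere Pharma AG → Clearview Foods Inc. (R1): 11% × 53% × 16% = 0.9328% of Copperline Partners LP.
Direct interest in Copperline Partners LP: 32%.
Aggregating (R2): 8.5118% + 1.1913% + 0.9328% + 32% = 42.6359%.

42.6359%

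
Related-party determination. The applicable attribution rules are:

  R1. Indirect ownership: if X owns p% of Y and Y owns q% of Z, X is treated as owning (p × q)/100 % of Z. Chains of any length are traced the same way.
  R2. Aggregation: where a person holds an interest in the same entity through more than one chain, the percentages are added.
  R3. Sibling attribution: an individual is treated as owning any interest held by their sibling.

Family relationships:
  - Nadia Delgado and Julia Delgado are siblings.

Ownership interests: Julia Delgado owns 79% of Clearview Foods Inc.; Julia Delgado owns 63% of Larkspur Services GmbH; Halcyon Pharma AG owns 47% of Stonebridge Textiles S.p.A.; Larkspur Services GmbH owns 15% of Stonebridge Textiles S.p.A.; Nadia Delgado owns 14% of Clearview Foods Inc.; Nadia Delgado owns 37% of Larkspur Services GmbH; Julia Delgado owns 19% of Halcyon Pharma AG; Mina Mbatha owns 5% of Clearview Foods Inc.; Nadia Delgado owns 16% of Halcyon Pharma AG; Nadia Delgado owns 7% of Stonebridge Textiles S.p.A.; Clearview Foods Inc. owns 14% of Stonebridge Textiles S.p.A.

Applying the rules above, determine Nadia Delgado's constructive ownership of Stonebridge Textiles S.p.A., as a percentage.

51.47%

By sibling attribution (R3), Nadia Delgado is treated as also owning Julia Delgado's interest in Halcyon Pharma AG, giving 16% + 19% = 35%.
By sibling attribution (R3), Nadia Delgado is treated as also owning Julia Delgado's interest in Larkspur Services GmbH, giving 37% + 63% = 100%.
By sibling attribution (R3), Nadia Delgado is treated as also owning Julia Delgado's interest in Clearview Foods Inc, giving 14% + 79% = 93%.
Chain via Halcyon Pharma AG (R1): 35% × 47% = 16.45% of Stonebridge Textiles S.p.A.
Chain via Larkspur Services GmbH (R1): 100% × 15% = 15% of Stonebridge Textiles S.p.A.
Chain via Clearview Foods Inc. (R1): 93% × 14% = 13.02% of Stonebridge Textiles S.p.A.
Direct interest in Stonebridge Textiles S.p.A: 7%.
Aggregating (R2): 16.45% + 15% + 13.02% + 7% = 51.47%.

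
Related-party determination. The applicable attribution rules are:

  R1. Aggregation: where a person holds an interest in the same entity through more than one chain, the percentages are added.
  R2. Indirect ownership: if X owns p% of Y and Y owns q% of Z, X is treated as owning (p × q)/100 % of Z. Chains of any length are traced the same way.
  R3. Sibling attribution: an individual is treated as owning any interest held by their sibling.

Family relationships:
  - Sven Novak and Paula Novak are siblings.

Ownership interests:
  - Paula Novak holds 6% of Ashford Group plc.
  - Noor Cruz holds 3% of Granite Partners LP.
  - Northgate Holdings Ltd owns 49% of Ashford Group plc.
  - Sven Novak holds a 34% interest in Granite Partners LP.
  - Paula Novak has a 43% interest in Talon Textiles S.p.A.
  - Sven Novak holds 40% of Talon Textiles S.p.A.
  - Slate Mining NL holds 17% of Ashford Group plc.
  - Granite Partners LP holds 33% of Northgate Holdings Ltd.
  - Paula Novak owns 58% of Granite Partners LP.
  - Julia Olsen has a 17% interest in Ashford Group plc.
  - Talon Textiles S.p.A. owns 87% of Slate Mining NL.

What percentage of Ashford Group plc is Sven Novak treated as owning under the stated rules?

33.1521%

By sibling attribution (R3), Sven Novak is treated as also owning Paula Novak's interest in Talon Textiles S.p.A, giving 40% + 43% = 83%.
By sibling attribution (R3), Sven Novak is treated as also owning Paula Novak's interest in Granite Partners LP, giving 34% + 58% = 92%.
By sibling attribution (R3), Sven Novak is treated as owning Paula Novak's 6% interest in Ashford Group plc.
Chain via Talon Textiles S.p.A. → Slate Mining NL (R2): 83% × 87% × 17% = 12.2757% of Ashford Group plc.
Chain via Granite Partners LP → Northgate Holdings Ltd (R2): 92% × 33% × 49% = 14.8764% of Ashford Group plc.
Direct interest in Ashford Group plc: 6%.
Aggregating (R1): 12.2757% + 14.8764% + 6% = 33.1521%.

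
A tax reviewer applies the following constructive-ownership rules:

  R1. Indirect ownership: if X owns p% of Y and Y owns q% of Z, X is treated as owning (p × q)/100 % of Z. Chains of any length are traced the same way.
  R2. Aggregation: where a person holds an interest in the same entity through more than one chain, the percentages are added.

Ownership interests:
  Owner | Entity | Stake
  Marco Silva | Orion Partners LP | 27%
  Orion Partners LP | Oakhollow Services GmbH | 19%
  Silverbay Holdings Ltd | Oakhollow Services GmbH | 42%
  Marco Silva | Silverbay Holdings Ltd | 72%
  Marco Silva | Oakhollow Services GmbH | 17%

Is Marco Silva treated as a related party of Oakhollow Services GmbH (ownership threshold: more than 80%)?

No

Chain via Orion Partners LP (R1): 27% × 19% = 5.13% of Oakhollow Services GmbH.
Chain via Silverbay Holdings Ltd (R1): 72% × 42% = 30.24% of Oakhollow Services GmbH.
Direct interest in Oakhollow Services GmbH: 17%.
Aggregating (R2): 5.13% + 30.24% + 17% = 52.37%.
52.37% does not exceed the 80% threshold, so Marco is not a related party to Oakhollow Services GmbH.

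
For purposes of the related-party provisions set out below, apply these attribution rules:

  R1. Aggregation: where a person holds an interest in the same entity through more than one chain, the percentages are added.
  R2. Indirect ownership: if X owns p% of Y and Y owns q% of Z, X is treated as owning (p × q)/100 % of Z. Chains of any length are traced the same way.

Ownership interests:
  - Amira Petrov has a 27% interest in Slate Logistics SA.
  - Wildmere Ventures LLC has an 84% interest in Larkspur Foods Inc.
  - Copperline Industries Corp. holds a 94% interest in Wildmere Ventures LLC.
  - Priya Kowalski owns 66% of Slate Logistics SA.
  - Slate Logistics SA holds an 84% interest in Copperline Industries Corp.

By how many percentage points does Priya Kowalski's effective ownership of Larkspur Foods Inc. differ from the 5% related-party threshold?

38.775424

Chain via Slate Logistics SA → Copperline Industries Corp. → Wildmere Ventures LLC (R2): 66% × 84% × 94% × 84% = 43.775424% of Larkspur Foods Inc.
43.775424% exceeds the 5% threshold by 38.775424 percentage points.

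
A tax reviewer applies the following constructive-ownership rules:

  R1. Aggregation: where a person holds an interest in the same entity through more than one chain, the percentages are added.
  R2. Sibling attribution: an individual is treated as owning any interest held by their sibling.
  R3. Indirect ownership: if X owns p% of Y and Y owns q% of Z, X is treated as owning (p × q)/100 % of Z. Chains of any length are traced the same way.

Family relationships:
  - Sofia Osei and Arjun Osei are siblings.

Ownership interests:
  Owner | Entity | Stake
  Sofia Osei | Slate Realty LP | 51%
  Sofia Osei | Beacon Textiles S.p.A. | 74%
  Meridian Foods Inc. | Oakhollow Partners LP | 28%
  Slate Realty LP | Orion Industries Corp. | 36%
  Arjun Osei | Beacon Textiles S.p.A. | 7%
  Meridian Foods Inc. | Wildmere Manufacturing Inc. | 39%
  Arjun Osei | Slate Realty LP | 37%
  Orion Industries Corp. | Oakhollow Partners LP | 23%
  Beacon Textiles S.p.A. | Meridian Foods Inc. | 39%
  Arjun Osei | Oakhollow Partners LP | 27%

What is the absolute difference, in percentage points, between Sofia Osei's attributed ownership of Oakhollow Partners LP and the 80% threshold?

By sibling attribution (R2), Sofia Osei is treated as also owning Arjun Osei's interest in Beacon Textiles S.p.A, giving 74% + 7% = 81%.
By sibling attribution (R2), Sofia Osei is treated as also owning Arjun Osei's interest in Slate Realty LP, giving 51% + 37% = 88%.
By sibling attribution (R2), Sofia Osei is treated as owning Arjun Osei's 27% interest in Oakhollow Partners LP.
Chain via Beacon Textiles S.p.A. → Meridian Foods Inc. (R3): 81% × 39% × 28% = 8.8452% of Oakhollow Partners LP.
Chain via Slate Realty LP → Orion Industries Corp. (R3): 88% × 36% × 23% = 7.2864% of Oakhollow Partners LP.
Direct interest in Oakhollow Partners LP: 27%.
Aggregating (R1): 8.8452% + 7.2864% + 27% = 43.1316%.
43.1316% falls short of the 80% threshold by 36.8684 percentage points.

36.8684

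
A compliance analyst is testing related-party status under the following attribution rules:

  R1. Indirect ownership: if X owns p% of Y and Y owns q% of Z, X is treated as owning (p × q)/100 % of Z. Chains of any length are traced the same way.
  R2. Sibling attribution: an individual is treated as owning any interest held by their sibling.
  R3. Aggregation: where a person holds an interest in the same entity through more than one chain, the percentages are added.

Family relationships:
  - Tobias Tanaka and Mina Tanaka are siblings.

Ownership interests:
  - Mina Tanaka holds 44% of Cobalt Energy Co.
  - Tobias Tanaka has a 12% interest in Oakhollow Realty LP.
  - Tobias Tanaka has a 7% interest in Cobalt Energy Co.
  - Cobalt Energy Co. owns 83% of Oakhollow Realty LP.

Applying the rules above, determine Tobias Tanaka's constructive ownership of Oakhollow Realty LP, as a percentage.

By sibling attribution (R2), Tobias Tanaka is treated as also owning Mina Tanaka's interest in Cobalt Energy Co, giving 7% + 44% = 51%.
Chain via Cobalt Energy Co. (R1): 51% × 83% = 42.33% of Oakhollow Realty LP.
Direct interest in Oakhollow Realty LP: 12%.
Aggregating (R3): 42.33% + 12% = 54.33%.

54.33%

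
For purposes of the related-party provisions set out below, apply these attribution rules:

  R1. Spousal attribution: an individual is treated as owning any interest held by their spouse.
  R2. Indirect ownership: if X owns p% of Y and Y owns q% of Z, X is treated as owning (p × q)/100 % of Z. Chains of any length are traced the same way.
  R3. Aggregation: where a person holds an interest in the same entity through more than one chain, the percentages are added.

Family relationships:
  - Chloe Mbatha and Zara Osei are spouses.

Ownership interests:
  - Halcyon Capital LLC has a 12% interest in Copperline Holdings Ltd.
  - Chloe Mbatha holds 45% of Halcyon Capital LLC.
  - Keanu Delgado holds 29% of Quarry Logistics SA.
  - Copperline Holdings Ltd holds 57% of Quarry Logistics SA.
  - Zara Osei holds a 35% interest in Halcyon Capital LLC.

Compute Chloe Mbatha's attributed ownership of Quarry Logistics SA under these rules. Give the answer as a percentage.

5.472%

By spousal attribution (R1), Chloe Mbatha is treated as also owning Zara Osei's interest in Halcyon Capital LLC, giving 45% + 35% = 80%.
Chain via Halcyon Capital LLC → Copperline Holdings Ltd (R2): 80% × 12% × 57% = 5.472% of Quarry Logistics SA.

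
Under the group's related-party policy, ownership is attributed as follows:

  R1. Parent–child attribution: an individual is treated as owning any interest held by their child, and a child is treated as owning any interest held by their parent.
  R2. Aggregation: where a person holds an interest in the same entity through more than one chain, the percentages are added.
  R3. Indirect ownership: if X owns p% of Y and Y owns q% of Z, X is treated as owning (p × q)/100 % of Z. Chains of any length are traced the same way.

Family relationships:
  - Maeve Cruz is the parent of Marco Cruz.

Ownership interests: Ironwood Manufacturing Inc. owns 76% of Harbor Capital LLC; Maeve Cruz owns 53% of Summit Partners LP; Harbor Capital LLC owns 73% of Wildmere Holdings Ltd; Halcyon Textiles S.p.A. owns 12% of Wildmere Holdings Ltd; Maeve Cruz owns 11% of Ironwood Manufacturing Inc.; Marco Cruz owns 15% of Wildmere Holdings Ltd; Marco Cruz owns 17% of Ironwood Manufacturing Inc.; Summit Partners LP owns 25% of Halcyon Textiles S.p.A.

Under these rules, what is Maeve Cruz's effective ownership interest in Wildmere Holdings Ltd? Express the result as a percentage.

By parent–child attribution (R1), Maeve Cruz is treated as also owning Marco Cruz's interest in Ironwood Manufacturing Inc, giving 11% + 17% = 28%.
By parent–child attribution (R1), Maeve Cruz is treated as owning Marco Cruz's 15% interest in Wildmere Holdings Ltd.
Chain via Summit Partners LP → Halcyon Textiles S.p.A. (R3): 53% × 25% × 12% = 1.59% of Wildmere Holdings Ltd.
Chain via Ironwood Manufacturing Inc. → Harbor Capital LLC (R3): 28% × 76% × 73% = 15.5344% of Wildmere Holdings Ltd.
Direct interest in Wildmere Holdings Ltd: 15%.
Aggregating (R2): 1.59% + 15.5344% + 15% = 32.1244%.

32.1244%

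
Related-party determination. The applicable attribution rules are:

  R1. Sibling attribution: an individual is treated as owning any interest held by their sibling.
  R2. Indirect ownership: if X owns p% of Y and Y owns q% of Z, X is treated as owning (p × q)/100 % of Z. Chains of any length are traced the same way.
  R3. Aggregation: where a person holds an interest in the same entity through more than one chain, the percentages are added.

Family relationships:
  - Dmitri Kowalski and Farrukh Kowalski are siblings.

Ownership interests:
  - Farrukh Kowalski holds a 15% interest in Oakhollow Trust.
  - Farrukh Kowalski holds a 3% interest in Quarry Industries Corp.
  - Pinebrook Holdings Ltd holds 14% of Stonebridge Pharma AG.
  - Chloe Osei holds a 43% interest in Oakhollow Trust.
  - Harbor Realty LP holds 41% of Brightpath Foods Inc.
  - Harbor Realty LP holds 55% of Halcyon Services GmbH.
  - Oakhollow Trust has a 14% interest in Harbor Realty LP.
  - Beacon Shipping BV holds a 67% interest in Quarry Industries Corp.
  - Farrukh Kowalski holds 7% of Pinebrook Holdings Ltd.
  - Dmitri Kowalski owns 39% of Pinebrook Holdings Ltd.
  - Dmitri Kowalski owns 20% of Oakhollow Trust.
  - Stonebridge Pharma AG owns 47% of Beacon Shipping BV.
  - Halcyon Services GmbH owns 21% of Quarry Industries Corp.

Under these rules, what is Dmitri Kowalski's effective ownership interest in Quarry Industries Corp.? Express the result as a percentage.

By sibling attribution (R1), Dmitri Kowalski is treated as also owning Farrukh Kowalski's interest in Pinebrook Holdings Ltd, giving 39% + 7% = 46%.
By sibling attribution (R1), Dmitri Kowalski is treated as also owning Farrukh Kowalski's interest in Oakhollow Trust, giving 20% + 15% = 35%.
By sibling attribution (R1), Dmitri Kowalski is treated as owning Farrukh Kowalski's 3% interest in Quarry Industries Corp.
Chain via Pinebrook Holdings Ltd → Stonebridge Pharma AG → Beacon Shipping BV (R2): 46% × 14% × 47% × 67% = 2.027956% of Quarry Industries Corp.
Chain via Oakhollow Trust → Harbor Realty LP → Halcyon Services GmbH (R2): 35% × 14% × 55% × 21% = 0.56595% of Quarry Industries Corp.
Direct interest in Quarry Industries Corp: 3%.
Aggregating (R3): 2.027956% + 0.56595% + 3% = 5.593906%.

5.593906%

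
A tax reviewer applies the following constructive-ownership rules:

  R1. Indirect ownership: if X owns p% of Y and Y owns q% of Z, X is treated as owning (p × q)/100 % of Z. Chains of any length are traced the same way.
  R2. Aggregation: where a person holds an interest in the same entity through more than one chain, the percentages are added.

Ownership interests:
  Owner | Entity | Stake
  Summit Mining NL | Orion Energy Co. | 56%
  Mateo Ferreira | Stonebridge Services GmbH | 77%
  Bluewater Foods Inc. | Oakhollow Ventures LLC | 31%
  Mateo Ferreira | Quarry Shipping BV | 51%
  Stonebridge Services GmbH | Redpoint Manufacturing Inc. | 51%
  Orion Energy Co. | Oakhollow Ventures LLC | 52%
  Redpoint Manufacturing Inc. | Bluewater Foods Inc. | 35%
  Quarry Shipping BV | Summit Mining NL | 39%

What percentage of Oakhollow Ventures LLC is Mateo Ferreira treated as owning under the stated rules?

10.052763%

Chain via Stonebridge Services GmbH → Redpoint Manufacturing Inc. → Bluewater Foods Inc. (R1): 77% × 51% × 35% × 31% = 4.260795% of Oakhollow Ventures LLC.
Chain via Quarry Shipping BV → Summit Mining NL → Orion Energy Co. (R1): 51% × 39% × 56% × 52% = 5.791968% of Oakhollow Ventures LLC.
Aggregating (R2): 4.260795% + 5.791968% = 10.052763%.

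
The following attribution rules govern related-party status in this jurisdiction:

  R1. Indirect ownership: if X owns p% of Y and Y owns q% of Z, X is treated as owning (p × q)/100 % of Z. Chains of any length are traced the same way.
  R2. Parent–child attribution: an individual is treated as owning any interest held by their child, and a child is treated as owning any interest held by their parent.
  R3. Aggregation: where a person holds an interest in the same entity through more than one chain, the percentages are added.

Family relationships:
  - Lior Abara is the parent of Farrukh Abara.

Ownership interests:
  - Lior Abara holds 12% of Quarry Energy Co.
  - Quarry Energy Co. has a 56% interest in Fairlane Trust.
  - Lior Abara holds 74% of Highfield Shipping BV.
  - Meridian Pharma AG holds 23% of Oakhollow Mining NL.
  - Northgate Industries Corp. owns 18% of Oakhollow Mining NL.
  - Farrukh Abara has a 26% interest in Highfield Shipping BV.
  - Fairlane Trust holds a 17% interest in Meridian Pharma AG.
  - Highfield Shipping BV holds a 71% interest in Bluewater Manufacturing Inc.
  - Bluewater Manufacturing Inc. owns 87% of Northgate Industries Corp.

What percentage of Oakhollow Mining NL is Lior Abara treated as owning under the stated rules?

By parent–child attribution (R2), Lior Abara is treated as also owning Farrukh Abara's interest in Highfield Shipping BV, giving 74% + 26% = 100%.
Chain via Highfield Shipping BV → Bluewater Manufacturing Inc. → Northgate Industries Corp. (R1): 100% × 71% × 87% × 18% = 11.1186% of Oakhollow Mining NL.
Chain via Quarry Energy Co. → Fairlane Trust → Meridian Pharma AG (R1): 12% × 56% × 17% × 23% = 0.262752% of Oakhollow Mining NL.
Aggregating (R3): 11.1186% + 0.262752% = 11.381352%.

11.381352%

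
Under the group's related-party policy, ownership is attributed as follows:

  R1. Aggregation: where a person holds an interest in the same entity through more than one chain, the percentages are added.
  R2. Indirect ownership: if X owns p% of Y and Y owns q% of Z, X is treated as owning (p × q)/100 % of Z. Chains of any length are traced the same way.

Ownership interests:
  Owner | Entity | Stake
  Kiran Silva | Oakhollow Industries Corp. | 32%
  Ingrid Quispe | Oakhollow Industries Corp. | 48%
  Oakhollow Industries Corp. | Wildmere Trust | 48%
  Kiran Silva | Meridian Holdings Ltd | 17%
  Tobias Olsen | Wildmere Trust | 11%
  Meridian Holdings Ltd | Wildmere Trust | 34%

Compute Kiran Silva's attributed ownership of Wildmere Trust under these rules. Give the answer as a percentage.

Chain via Oakhollow Industries Corp. (R2): 32% × 48% = 15.36% of Wildmere Trust.
Chain via Meridian Holdings Ltd (R2): 17% × 34% = 5.78% of Wildmere Trust.
Aggregating (R1): 15.36% + 5.78% = 21.14%.

21.14%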